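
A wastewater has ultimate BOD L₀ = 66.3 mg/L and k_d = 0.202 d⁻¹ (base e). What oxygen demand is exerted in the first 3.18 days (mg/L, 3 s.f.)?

y_t = L₀(1 − e^(−k_d t)) = 66.3 × (1 − e^(−0.202×3.18))
= 66.3 × (1 − 0.5260) = 66.3 × 0.4740 = 31.42 mg/L.

y ≈ 31.4 mg/L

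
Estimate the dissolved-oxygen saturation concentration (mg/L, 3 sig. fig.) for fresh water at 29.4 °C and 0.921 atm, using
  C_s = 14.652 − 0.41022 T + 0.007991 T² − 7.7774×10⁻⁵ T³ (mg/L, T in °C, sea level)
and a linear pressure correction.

C_s ≈ 6.93 mg/L

At sea level: C_s = 14.652 − 0.41022×29.4 + 0.007991×29.4² − 7.7774×10⁻⁵×29.4³ = 7.522 mg/L.
Pressure correction: C_s' = 7.522 × 0.921 = 6.928 mg/L.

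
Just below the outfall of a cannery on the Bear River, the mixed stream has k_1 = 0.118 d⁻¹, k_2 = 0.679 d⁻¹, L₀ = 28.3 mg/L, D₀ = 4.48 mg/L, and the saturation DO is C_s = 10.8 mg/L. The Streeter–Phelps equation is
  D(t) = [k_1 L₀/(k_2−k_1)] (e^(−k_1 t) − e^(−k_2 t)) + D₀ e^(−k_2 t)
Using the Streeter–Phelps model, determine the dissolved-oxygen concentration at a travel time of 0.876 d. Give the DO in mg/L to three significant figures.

k_1 L₀/(k_2−k_1) = 0.118×28.3/(0.679−0.118) = 3.339/0.5610 = 5.953 mg/L.
e^(−k_1 t) = e^(−0.118×0.8760) = 0.9018; e^(−k_2 t) = e^(−0.679×0.8760) = 0.5517.
D = 5.953 × (0.9018 − 0.5517) + 4.48 × 0.5517 = 2.084 + 2.471 = 4.556 mg/L.
DO = C_s − D = 10.8 − 4.556 = 6.244 mg/L.

DO ≈ 6.24 mg/L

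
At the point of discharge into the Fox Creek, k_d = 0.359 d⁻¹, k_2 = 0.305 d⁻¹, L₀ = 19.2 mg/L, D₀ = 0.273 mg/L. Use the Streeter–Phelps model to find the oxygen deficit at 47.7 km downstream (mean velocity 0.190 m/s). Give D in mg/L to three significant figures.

Travel time t = x/v = 47.7 km / (0.190 m/s) = 47700 m / 0.190 m/s = 251100 s = 2.906 d.
k_d L₀/(k_2−k_d) = 0.359×19.2/(0.305−0.359) = 6.893/-0.05400 = -127.6 mg/L.
e^(−k_d t) = e^(−0.359×2.906) = 0.3523; e^(−k_2 t) = e^(−0.305×2.906) = 0.4122.
D = -127.6 × (0.3523 − 0.4122) + 0.273 × 0.4122 = 7.641 + 0.1125 = 7.753 mg/L.

D ≈ 7.75 mg/L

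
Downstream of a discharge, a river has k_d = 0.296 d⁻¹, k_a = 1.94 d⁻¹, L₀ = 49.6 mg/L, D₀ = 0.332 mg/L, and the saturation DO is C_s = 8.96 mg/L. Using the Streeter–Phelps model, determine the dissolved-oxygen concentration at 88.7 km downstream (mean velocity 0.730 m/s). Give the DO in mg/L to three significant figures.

DO ≈ 3.63 mg/L

Travel time t = x/v = 88.7 km / (0.730 m/s) = 88700 m / 0.730 m/s = 121500 s = 1.406 d.
k_d L₀/(k_a−k_d) = 0.296×49.6/(1.94−0.296) = 14.68/1.644 = 8.930 mg/L.
e^(−k_d t) = e^(−0.296×1.406) = 0.6595; e^(−k_a t) = e^(−1.94×1.406) = 0.06533.
D = 8.930 × (0.6595 − 0.06533) + 0.332 × 0.06533 = 5.306 + 0.02169 = 5.328 mg/L.
DO = C_s − D = 8.96 − 5.328 = 3.632 mg/L.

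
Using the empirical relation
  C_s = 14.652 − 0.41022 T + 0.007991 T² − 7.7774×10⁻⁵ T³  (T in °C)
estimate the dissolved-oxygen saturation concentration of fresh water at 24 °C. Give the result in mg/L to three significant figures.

C_s ≈ 8.33 mg/L

C_s = 14.652 − 0.41022×24 + 0.007991×24² − 7.7774×10⁻⁵×24³ = 8.334 mg/L.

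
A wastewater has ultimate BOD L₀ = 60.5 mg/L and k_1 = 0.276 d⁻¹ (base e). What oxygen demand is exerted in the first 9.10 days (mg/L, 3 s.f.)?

y_t = L₀(1 − e^(−k_1 t)) = 60.5 × (1 − e^(−0.276×9.10))
= 60.5 × (1 − 0.08114) = 60.5 × 0.9189 = 55.59 mg/L.

y ≈ 55.6 mg/L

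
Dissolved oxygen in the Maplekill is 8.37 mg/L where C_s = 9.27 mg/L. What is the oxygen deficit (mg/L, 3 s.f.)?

D = C_s − C = 9.27 − 8.37 = 0.900 mg/L.

D ≈ 0.900 mg/L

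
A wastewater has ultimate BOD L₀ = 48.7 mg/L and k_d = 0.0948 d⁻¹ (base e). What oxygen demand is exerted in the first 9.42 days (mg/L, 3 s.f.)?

y ≈ 28.8 mg/L

y_t = L₀(1 − e^(−k_d t)) = 48.7 × (1 − e^(−0.0948×9.42))
= 48.7 × (1 − 0.4094) = 48.7 × 0.5906 = 28.76 mg/L.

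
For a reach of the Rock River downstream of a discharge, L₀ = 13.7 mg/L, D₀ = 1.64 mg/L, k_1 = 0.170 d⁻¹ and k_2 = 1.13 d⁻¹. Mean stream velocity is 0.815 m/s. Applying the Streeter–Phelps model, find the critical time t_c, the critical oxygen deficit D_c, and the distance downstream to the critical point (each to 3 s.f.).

t_c ≈ 0.799 d; D_c ≈ 1.80 mg/L; x_c ≈ 56.3 km

t_c = [1/(k_2−k_1)] ln[(k_2/k_1)(1 − D₀(k_2−k_1)/(k_1 L₀))]
= [1/(1.13−0.170)] ln[(1.13/0.170)(1 − 1.64×0.9600/(0.170×13.7))]
= (1/0.9600) ln[6.647 × 0.3240] = 1.042 × ln(2.154) = 1.042 × 0.7672 = 0.7991 d.
L(t_c) = L₀ e^(−k_1 t_c) = 13.7 × 0.8730 = 11.96 mg/L, and at the critical point k_2 D_c = k_1 L, so D_c = (0.170/1.13) × 11.96 = 1.799 mg/L.
x_c = v t_c = 0.815 m/s × 0.7991 d × 86400 s/d = 56270 m ≈ 56.3 km.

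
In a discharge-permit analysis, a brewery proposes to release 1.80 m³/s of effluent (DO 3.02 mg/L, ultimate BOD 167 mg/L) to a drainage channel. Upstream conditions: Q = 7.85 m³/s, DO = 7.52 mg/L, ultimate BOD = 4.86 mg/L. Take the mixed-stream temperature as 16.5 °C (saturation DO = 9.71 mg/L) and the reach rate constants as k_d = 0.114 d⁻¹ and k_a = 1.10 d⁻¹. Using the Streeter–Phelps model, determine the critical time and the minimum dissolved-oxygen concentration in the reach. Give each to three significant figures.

t_c ≈ 0.908 d; minimum DO ≈ 6.43 mg/L

Mixed DO = (7.85×7.52 + 1.80×3.02)/(7.85+1.80) = 64.47/9.650 = 6.681 mg/L.
Mixed L₀ = (7.85×4.86 + 1.80×167)/(9.650) = 338.8/9.650 = 35.10 mg/L.
Initial deficit D₀ = C_s − DO₀ = 9.71 − 6.681 = 3.029 mg/L.
t_c = (1/0.9860) ln[(1.10/0.114)(1 − 3.029×0.9860/(0.114×35.10))] = 1.014 × ln(2.447) = 0.9076 d.
D_c = (0.114/1.10) × 35.10 × e^(−0.114×0.9076) = 0.1036 × 35.10 × 0.9017 = 3.280 mg/L.
Minimum DO = 9.71 − 3.280 = 6.430 mg/L.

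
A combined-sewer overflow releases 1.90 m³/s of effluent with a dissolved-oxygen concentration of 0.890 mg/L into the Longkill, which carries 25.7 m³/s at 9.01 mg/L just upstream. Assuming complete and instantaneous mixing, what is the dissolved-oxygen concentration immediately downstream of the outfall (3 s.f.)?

Flow-weighted mixing: C = (Q_r C_r + Q_w C_w)/(Q_r + Q_w)
= (25.7×9.01 + 1.90×0.890)/(25.7 + 1.90) = 233.2/27.60 = 8.451 mg/L.

8.45 mg/L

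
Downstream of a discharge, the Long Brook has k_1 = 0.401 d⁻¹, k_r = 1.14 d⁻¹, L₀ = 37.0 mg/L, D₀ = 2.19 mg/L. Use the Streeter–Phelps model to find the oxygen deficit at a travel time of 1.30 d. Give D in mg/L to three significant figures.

D ≈ 7.86 mg/L

k_1 L₀/(k_r−k_1) = 0.401×37.0/(1.14−0.401) = 14.84/0.7390 = 20.08 mg/L.
e^(−k_1 t) = e^(−0.401×1.300) = 0.5937; e^(−k_r t) = e^(−1.14×1.300) = 0.2272.
D = 20.08 × (0.5937 − 0.2272) + 2.19 × 0.2272 = 7.360 + 0.4975 = 7.857 mg/L.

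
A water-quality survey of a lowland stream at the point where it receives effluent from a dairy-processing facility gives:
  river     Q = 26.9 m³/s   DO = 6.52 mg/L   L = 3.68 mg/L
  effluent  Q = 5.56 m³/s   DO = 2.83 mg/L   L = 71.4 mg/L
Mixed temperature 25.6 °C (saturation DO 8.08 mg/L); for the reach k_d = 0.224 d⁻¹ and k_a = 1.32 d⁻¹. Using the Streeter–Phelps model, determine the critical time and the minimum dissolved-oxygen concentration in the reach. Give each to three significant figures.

Mixed DO = (26.9×6.52 + 5.56×2.83)/(26.9+5.56) = 191.1/32.46 = 5.888 mg/L.
Mixed L₀ = (26.9×3.68 + 5.56×71.4)/(32.46) = 496.0/32.46 = 15.28 mg/L.
Initial deficit D₀ = C_s − DO₀ = 8.08 − 5.888 = 2.192 mg/L.
t_c = (1/1.096) ln[(1.32/0.224)(1 − 2.192×1.096/(0.224×15.28))] = 0.9124 × ln(1.756) = 0.5139 d.
D_c = (0.224/1.32) × 15.28 × e^(−0.224×0.5139) = 0.1697 × 15.28 × 0.8913 = 2.311 mg/L.
Minimum DO = 8.08 − 2.311 = 5.769 mg/L.

t_c ≈ 0.514 d; minimum DO ≈ 5.77 mg/L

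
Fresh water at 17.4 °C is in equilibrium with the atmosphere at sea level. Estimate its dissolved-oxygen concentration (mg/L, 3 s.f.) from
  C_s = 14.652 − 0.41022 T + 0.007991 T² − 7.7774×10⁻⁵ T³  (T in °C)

C_s = 14.652 − 0.41022×17.4 + 0.007991×17.4² − 7.7774×10⁻⁵×17.4³ = 9.524 mg/L.

C_s ≈ 9.52 mg/L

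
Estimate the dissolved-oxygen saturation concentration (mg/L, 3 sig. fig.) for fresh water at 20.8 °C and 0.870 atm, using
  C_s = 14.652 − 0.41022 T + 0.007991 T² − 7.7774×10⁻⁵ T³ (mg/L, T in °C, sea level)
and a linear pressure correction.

At sea level: C_s = 14.652 − 0.41022×20.8 + 0.007991×20.8² − 7.7774×10⁻⁵×20.8³ = 8.877 mg/L.
Pressure correction: C_s' = 8.877 × 0.870 = 7.723 mg/L.

C_s ≈ 7.72 mg/L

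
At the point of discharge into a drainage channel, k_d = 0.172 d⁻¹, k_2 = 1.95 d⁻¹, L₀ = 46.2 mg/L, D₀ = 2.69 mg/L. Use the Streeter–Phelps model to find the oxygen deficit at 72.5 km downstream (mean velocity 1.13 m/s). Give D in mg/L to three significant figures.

Travel time t = x/v = 72.5 km / (1.13 m/s) = 72500 m / 1.13 m/s = 64160 s = 0.7426 d.
k_d L₀/(k_2−k_d) = 0.172×46.2/(1.95−0.172) = 7.946/1.778 = 4.469 mg/L.
e^(−k_d t) = e^(−0.172×0.7426) = 0.8801; e^(−k_2 t) = e^(−1.95×0.7426) = 0.2350.
D = 4.469 × (0.8801 − 0.2350) + 2.69 × 0.2350 = 2.883 + 0.6322 = 3.515 mg/L.

D ≈ 3.52 mg/L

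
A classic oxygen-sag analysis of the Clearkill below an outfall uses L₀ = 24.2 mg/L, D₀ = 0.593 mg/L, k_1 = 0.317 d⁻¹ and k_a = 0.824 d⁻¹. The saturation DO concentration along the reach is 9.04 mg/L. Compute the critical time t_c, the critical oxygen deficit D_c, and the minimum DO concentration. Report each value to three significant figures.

At the critical point dD/dt = 0, so k_1 L₀ e^(−k_1 t) = k_a D. Substituting D(t) from the Streeter–Phelps equation and solving for t gives
t_c = ln[(k_a/k_1)(1 − D₀(k_a−k_1)/(k_1 L₀))] / (k_a−k_1).
Here k_a−k_1 = 0.5070 d⁻¹ and 1 − D₀(k_a−k_1)/(k_1 L₀) = 1 − 0.593×0.5070/(0.317×24.2) = 0.9608, so
t_c = ln(2.599 × 0.9608) / 0.5070 = 0.9153 / 0.5070 = 1.805 d.
L(t_c) = L₀ e^(−k_1 t_c) = 24.2 × 0.5642 = 13.65 mg/L, and at the critical point k_a D_c = k_1 L, so D_c = (0.317/0.824) × 13.65 = 5.253 mg/L.
Minimum DO = C_s − D_c = 9.04 − 5.253 = 3.787 mg/L.

t_c ≈ 1.81 d; D_c ≈ 5.25 mg/L; min DO ≈ 3.79 mg/L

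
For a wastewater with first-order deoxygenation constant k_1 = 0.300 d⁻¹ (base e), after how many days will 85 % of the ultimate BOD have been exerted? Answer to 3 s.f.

t ≈ 6.32 d

y/L₀ = 1 − e^(−k_1 t) = 0.85 ⇒ e^(−k_1 t) = 0.150
t = −ln(0.150) / 0.300 = 1.897 / 0.300 = 6.324 d.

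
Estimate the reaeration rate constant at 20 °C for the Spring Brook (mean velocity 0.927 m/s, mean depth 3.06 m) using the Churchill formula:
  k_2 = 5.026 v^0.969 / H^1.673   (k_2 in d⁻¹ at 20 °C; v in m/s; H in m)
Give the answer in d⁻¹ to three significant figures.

k_2 ≈ 0.719 d⁻¹

k_2 = 5.026 × 0.927^0.969 / 3.06^1.673 = 5.026 × 0.9292 / 6.495 = 0.7190 d⁻¹.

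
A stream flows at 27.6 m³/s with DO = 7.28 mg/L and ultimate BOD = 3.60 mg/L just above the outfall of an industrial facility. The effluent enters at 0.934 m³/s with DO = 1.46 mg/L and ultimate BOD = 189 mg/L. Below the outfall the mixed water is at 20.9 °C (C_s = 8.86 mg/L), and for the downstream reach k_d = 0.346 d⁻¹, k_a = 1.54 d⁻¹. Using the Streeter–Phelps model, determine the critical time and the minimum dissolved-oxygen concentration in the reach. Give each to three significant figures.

Mixed DO = (27.6×7.28 + 0.934×1.46)/(27.6+0.934) = 202.3/28.53 = 7.089 mg/L.
Mixed L₀ = (27.6×3.60 + 0.934×189)/(28.53) = 275.9/28.53 = 9.669 mg/L.
Initial deficit D₀ = C_s − DO₀ = 8.86 − 7.089 = 1.771 mg/L.
t_c = (1/1.194) ln[(1.54/0.346)(1 − 1.771×1.194/(0.346×9.669))] = 0.8375 × ln(1.638) = 0.4134 d.
D_c = (0.346/1.54) × 9.669 × e^(−0.346×0.4134) = 0.2247 × 9.669 × 0.8667 = 1.883 mg/L.
Minimum DO = 8.86 − 1.883 = 6.977 mg/L.

t_c ≈ 0.413 d; minimum DO ≈ 6.98 mg/L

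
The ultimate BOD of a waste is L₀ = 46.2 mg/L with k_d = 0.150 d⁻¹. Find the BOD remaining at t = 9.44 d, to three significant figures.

L ≈ 11.2 mg/L

L_t = L₀ e^(−k_d t) = 46.2 × e^(−0.150×9.44) = 46.2 × 0.2427 = 11.21 mg/L.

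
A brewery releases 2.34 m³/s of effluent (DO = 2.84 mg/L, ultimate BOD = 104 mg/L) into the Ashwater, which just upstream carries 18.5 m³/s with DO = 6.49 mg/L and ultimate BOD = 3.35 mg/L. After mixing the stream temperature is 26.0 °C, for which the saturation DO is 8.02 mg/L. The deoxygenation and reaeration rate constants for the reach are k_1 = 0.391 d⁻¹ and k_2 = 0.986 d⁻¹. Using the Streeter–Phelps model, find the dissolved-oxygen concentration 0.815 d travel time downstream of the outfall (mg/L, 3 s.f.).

Mixed DO = (18.5×6.49 + 2.34×2.84)/(18.5+2.34) = 126.7/20.84 = 6.080 mg/L.
Mixed L₀ = (18.5×3.35 + 2.34×104)/(20.84) = 305.3/20.84 = 14.65 mg/L.
Initial deficit D₀ = C_s − DO₀ = 8.02 − 6.080 = 1.940 mg/L.
D(0.815) = [0.391×14.65/(0.986−0.391)](e^(−0.391×0.815) − e^(−0.986×0.815)) + 1.940 e^(−0.986×0.815)
= 9.628 × (0.7271 − 0.4477) + 1.940 × 0.4477 = 3.559 mg/L.
DO = 8.02 − 3.559 = 4.461 mg/L.

DO ≈ 4.46 mg/L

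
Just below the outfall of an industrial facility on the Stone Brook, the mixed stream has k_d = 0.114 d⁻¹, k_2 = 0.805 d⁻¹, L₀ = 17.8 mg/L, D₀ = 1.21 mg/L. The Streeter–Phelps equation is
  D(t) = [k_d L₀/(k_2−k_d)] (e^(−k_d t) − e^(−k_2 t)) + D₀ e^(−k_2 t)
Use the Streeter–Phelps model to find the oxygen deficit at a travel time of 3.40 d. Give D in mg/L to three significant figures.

D ≈ 1.88 mg/L

k_d L₀/(k_2−k_d) = 0.114×17.8/(0.805−0.114) = 2.029/0.6910 = 2.937 mg/L.
e^(−k_d t) = e^(−0.114×3.400) = 0.6787; e^(−k_2 t) = e^(−0.805×3.400) = 0.06476.
D = 2.937 × (0.6787 − 0.06476) + 1.21 × 0.06476 = 1.803 + 0.07836 = 1.881 mg/L.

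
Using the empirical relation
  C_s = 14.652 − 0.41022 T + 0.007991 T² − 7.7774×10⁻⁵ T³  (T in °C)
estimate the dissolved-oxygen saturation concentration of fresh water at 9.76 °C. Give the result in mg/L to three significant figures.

C_s ≈ 11.3 mg/L

C_s = 14.652 − 0.41022×9.76 + 0.007991×9.76² − 7.7774×10⁻⁵×9.76³ = 11.34 mg/L.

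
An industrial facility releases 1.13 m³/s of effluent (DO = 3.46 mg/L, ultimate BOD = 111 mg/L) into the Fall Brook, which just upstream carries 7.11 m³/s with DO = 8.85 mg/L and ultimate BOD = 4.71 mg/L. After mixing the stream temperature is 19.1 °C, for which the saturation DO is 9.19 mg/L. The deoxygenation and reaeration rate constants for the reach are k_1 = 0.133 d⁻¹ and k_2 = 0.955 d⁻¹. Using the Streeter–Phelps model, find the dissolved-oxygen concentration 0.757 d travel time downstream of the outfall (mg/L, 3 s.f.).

Mixed DO = (7.11×8.85 + 1.13×3.46)/(7.11+1.13) = 66.83/8.240 = 8.111 mg/L.
Mixed L₀ = (7.11×4.71 + 1.13×111)/(8.240) = 158.9/8.240 = 19.29 mg/L.
Initial deficit D₀ = C_s − DO₀ = 9.19 − 8.111 = 1.079 mg/L.
D(0.757) = [0.133×19.29/(0.955−0.133)](e^(−0.133×0.757) − e^(−0.955×0.757)) + 1.079 e^(−0.955×0.757)
= 3.121 × (0.9042 − 0.4853) + 1.079 × 0.4853 = 1.831 mg/L.
DO = 9.19 − 1.831 = 7.359 mg/L.

DO ≈ 7.36 mg/L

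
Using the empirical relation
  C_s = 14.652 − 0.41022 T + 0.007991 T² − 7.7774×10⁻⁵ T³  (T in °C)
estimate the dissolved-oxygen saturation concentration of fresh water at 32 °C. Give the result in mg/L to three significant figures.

C_s ≈ 7.16 mg/L

C_s = 14.652 − 0.41022×32 + 0.007991×32² − 7.7774×10⁻⁵×32³ = 7.159 mg/L.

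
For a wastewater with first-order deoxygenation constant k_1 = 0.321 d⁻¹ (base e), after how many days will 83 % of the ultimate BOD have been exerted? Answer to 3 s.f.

t ≈ 5.52 d

y/L₀ = 1 − e^(−k_1 t) = 0.83 ⇒ e^(−k_1 t) = 0.170
t = −ln(0.170) / 0.321 = 1.772 / 0.321 = 5.520 d.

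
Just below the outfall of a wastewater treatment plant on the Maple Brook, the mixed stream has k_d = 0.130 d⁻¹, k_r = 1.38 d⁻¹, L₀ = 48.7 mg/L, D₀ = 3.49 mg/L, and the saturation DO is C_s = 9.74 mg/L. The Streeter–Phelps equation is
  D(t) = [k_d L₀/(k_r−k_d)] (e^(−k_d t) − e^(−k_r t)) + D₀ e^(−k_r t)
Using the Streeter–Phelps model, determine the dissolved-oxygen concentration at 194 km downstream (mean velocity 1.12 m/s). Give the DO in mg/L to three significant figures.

Travel time t = x/v = 194 km / (1.12 m/s) = 194000 m / 1.12 m/s = 173200 s = 2.005 d.
k_d L₀/(k_r−k_d) = 0.130×48.7/(1.38−0.130) = 6.331/1.250 = 5.065 mg/L.
e^(−k_d t) = e^(−0.130×2.005) = 0.7706; e^(−k_r t) = e^(−1.38×2.005) = 0.06287.
D = 5.065 × (0.7706 − 0.06287) + 3.49 × 0.06287 = 3.584 + 0.2194 = 3.804 mg/L.
DO = C_s − D = 9.74 − 3.804 = 5.936 mg/L.

DO ≈ 5.94 mg/L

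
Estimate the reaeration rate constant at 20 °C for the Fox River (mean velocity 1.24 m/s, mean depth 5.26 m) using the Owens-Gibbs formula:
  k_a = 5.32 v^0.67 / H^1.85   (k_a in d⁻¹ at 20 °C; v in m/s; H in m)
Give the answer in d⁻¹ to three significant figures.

k_a = 5.32 × 1.24^0.67 / 5.26^1.85 = 5.32 × 1.155 / 21.57 = 0.2849 d⁻¹.

k_a ≈ 0.285 d⁻¹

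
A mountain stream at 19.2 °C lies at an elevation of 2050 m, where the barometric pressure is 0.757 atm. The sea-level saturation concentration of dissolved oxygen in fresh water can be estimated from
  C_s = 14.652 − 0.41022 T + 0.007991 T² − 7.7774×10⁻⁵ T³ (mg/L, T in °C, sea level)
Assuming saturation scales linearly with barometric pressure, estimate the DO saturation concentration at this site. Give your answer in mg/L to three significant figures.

At sea level: C_s = 14.652 − 0.41022×19.2 + 0.007991×19.2² − 7.7774×10⁻⁵×19.2³ = 9.171 mg/L.
Pressure correction: C_s' = 9.171 × 0.757 = 6.943 mg/L.

C_s ≈ 6.94 mg/L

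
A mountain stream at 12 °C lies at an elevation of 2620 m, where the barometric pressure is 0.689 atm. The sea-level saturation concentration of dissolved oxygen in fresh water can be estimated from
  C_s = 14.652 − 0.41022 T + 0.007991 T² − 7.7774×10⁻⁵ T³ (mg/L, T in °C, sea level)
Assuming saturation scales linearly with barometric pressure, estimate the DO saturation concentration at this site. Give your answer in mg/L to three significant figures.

C_s ≈ 7.40 mg/L

At sea level: C_s = 14.652 − 0.41022×12 + 0.007991×12² − 7.7774×10⁻⁵×12³ = 10.75 mg/L.
Pressure correction: C_s' = 10.75 × 0.689 = 7.404 mg/L.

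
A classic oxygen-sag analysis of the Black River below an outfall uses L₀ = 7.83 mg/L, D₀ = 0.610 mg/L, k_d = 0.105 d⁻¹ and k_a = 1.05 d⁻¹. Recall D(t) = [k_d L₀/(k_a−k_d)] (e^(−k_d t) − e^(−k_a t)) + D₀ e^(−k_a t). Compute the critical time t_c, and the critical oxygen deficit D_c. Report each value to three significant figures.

With k_a/k_d = 10.00 and 1 − D₀(k_a−k_d)/(k_d L₀) = 0.2989,
t_c = ln(10.00 × 0.2989) / (1.05 − 0.105) = ln(2.989) / 0.9450 = 1.095/0.9450 = 1.158 d.
D_c = (k_d/k_a) L₀ e^(−k_d t_c) = (0.105/1.05) × 7.83 × e^(−0.105×1.158) = 0.1000 × 7.83 × 0.8855 = 0.6933 mg/L.

t_c ≈ 1.16 d; D_c ≈ 0.693 mg/L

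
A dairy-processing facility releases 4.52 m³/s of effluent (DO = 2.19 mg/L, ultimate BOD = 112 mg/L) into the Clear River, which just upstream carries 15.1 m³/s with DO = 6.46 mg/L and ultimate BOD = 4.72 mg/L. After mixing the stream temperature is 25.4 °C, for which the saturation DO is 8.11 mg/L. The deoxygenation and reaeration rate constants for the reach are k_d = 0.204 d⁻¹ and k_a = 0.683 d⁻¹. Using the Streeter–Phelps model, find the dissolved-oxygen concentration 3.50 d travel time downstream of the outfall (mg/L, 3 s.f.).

DO ≈ 2.88 mg/L

Mixed DO = (15.1×6.46 + 4.52×2.19)/(15.1+4.52) = 107.4/19.62 = 5.476 mg/L.
Mixed L₀ = (15.1×4.72 + 4.52×112)/(19.62) = 577.5/19.62 = 29.43 mg/L.
Initial deficit D₀ = C_s − DO₀ = 8.11 − 5.476 = 2.634 mg/L.
D(3.50) = [0.204×29.43/(0.683−0.204)](e^(−0.204×3.50) − e^(−0.683×3.50)) + 2.634 e^(−0.683×3.50)
= 12.54 × (0.4897 − 0.09158) + 2.634 × 0.09158 = 5.232 mg/L.
DO = 8.11 − 5.232 = 2.878 mg/L.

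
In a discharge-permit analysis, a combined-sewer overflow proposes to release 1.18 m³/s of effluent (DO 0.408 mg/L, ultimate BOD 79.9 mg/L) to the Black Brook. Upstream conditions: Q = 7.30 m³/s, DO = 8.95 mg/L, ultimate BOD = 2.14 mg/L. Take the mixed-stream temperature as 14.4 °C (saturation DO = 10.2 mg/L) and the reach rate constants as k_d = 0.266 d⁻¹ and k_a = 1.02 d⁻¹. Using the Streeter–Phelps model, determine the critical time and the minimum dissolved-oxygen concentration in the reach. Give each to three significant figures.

t_c ≈ 0.772 d; minimum DO ≈ 7.45 mg/L

Mixed DO = (7.30×8.95 + 1.18×0.408)/(7.30+1.18) = 65.82/8.480 = 7.761 mg/L.
Mixed L₀ = (7.30×2.14 + 1.18×79.9)/(8.480) = 109.9/8.480 = 12.96 mg/L.
Initial deficit D₀ = C_s − DO₀ = 10.2 − 7.761 = 2.439 mg/L.
t_c = (1/0.7540) ln[(1.02/0.266)(1 − 2.439×0.7540/(0.266×12.96))] = 1.326 × ln(1.789) = 0.7717 d.
D_c = (0.266/1.02) × 12.96 × e^(−0.266×0.7717) = 0.2608 × 12.96 × 0.8144 = 2.753 mg/L.
Minimum DO = 10.2 − 2.753 = 7.447 mg/L.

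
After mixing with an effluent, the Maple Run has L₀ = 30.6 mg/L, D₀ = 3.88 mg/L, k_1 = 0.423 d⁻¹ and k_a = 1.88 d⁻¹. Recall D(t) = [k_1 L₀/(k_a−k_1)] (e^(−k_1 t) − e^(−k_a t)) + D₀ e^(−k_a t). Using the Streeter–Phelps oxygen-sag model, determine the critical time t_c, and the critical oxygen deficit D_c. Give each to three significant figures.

With k_a/k_1 = 4.444 and 1 − D₀(k_a−k_1)/(k_1 L₀) = 0.5633,
t_c = ln(4.444 × 0.5633) / (1.88 − 0.423) = ln(2.503) / 1.457 = 0.9176/1.457 = 0.6298 d.
L(t_c) = L₀ e^(−k_1 t_c) = 30.6 × 0.7661 = 23.44 mg/L, and at the critical point k_a D_c = k_1 L, so D_c = (0.423/1.88) × 23.44 = 5.275 mg/L.

t_c ≈ 0.630 d; D_c ≈ 5.27 mg/L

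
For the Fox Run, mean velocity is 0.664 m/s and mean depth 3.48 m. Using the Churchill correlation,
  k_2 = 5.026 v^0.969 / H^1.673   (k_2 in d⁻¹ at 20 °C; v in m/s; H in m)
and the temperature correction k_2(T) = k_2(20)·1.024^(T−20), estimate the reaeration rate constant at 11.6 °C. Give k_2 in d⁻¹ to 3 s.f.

k_2(20) = 5.026 × 0.664^0.969 / 3.48^1.673 = 5.026 × 0.6725 / 8.055 = 0.4196 d⁻¹.
k_2(11.6) = 0.4196 × 1.024^(11.6−20) = 0.4196 × 0.8194 = 0.3438 d⁻¹.

k_2 ≈ 0.344 d⁻¹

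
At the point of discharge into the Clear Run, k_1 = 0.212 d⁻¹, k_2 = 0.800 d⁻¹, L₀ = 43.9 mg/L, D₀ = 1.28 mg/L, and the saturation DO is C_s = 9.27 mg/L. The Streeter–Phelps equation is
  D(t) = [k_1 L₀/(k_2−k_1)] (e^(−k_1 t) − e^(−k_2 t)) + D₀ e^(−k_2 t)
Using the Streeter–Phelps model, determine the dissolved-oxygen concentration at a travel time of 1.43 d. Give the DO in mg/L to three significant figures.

DO ≈ 2.22 mg/L

k_1 L₀/(k_2−k_1) = 0.212×43.9/(0.800−0.212) = 9.307/0.5880 = 15.83 mg/L.
e^(−k_1 t) = e^(−0.212×1.430) = 0.7385; e^(−k_2 t) = e^(−0.800×1.430) = 0.3185.
D = 15.83 × (0.7385 − 0.3185) + 1.28 × 0.3185 = 6.647 + 0.4077 = 7.054 mg/L.
DO = C_s − D = 9.27 − 7.054 = 2.216 mg/L.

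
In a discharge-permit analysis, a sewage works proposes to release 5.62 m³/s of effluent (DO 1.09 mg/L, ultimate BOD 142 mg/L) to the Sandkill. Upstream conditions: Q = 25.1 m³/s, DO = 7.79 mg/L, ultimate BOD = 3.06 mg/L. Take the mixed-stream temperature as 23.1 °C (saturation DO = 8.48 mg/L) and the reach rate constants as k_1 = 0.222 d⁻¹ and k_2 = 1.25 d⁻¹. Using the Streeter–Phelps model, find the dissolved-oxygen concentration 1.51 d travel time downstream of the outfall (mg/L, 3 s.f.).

Mixed DO = (25.1×7.79 + 5.62×1.09)/(25.1+5.62) = 201.7/30.72 = 6.564 mg/L.
Mixed L₀ = (25.1×3.06 + 5.62×142)/(30.72) = 874.8/30.72 = 28.48 mg/L.
Initial deficit D₀ = C_s − DO₀ = 8.48 − 6.564 = 1.916 mg/L.
D(1.51) = [0.222×28.48/(1.25−0.222)](e^(−0.222×1.51) − e^(−1.25×1.51)) + 1.916 e^(−1.25×1.51)
= 6.150 × (0.7152 − 0.1514) + 1.916 × 0.1514 = 3.757 mg/L.
DO = 8.48 − 3.757 = 4.723 mg/L.

DO ≈ 4.72 mg/L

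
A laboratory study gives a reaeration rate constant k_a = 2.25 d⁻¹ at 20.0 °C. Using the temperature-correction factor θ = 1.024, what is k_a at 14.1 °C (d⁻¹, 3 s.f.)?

k_a ≈ 1.96 d⁻¹

k_a(T₂) = k_a(T₁) · θ^(T₂−T₁) = 2.25 × 1.024^(14.1−20.0)
= 2.25 × 1.024^-5.90 = 2.25 × 0.8694 = 1.956 d⁻¹.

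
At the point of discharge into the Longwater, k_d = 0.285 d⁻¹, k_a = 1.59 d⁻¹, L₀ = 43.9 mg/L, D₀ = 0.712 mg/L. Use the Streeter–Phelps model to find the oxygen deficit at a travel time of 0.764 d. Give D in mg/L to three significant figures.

D ≈ 5.08 mg/L

k_d L₀/(k_a−k_d) = 0.285×43.9/(1.59−0.285) = 12.51/1.305 = 9.587 mg/L.
e^(−k_d t) = e^(−0.285×0.7640) = 0.8043; e^(−k_a t) = e^(−1.59×0.7640) = 0.2968.
D = 9.587 × (0.8043 − 0.2968) + 0.712 × 0.2968 = 4.866 + 0.2113 = 5.077 mg/L.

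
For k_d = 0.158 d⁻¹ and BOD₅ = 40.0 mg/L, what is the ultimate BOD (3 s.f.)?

L₀ ≈ 73.2 mg/L

BOD₅ = L₀(1 − e^(−5k_d)) ⇒ L₀ = BOD₅ / (1 − e^(−5×0.158))
= 40.0 / (1 − 0.4538) = 40.0 / 0.5462 = 73.24 mg/L.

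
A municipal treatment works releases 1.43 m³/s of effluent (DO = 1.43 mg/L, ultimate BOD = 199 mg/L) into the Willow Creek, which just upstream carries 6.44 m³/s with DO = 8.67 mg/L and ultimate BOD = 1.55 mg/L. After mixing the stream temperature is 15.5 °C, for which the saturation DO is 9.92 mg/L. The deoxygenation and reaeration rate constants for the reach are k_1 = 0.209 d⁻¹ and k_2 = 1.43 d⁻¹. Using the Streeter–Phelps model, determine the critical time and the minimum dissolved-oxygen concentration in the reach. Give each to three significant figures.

t_c ≈ 1.16 d; minimum DO ≈ 5.62 mg/L

Mixed DO = (6.44×8.67 + 1.43×1.43)/(6.44+1.43) = 57.88/7.870 = 7.354 mg/L.
Mixed L₀ = (6.44×1.55 + 1.43×199)/(7.870) = 294.6/7.870 = 37.43 mg/L.
Initial deficit D₀ = C_s − DO₀ = 9.92 − 7.354 = 2.566 mg/L.
t_c = (1/1.221) ln[(1.43/0.209)(1 − 2.566×1.221/(0.209×37.43))] = 0.8190 × ln(4.102) = 1.156 d.
D_c = (0.209/1.43) × 37.43 × e^(−0.209×1.156) = 0.1462 × 37.43 × 0.7854 = 4.296 mg/L.
Minimum DO = 9.92 − 4.296 = 5.624 mg/L.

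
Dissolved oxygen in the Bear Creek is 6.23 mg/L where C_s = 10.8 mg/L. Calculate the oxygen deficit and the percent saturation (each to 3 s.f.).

D = C_s − C = 10.8 − 6.23 = 4.57 mg/L.
% saturation = 6.23/10.8 × 100 = 57.7 %.

D ≈ 4.57 mg/L; 57.7 % saturation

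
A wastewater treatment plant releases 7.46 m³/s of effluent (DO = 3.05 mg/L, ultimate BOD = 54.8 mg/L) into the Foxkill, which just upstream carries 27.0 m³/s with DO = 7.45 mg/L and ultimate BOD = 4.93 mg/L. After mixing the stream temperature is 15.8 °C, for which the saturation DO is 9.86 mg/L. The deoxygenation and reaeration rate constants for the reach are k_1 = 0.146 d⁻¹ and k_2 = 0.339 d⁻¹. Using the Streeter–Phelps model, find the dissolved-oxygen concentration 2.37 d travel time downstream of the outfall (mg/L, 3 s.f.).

DO ≈ 5.26 mg/L

Mixed DO = (27.0×7.45 + 7.46×3.05)/(27.0+7.46) = 223.9/34.46 = 6.497 mg/L.
Mixed L₀ = (27.0×4.93 + 7.46×54.8)/(34.46) = 541.9/34.46 = 15.73 mg/L.
Initial deficit D₀ = C_s − DO₀ = 9.86 − 6.497 = 3.363 mg/L.
D(2.37) = [0.146×15.73/(0.339−0.146)](e^(−0.146×2.37) − e^(−0.339×2.37)) + 3.363 e^(−0.339×2.37)
= 11.90 × (0.7075 − 0.4478) + 3.363 × 0.4478 = 4.595 mg/L.
DO = 9.86 − 4.595 = 5.265 mg/L.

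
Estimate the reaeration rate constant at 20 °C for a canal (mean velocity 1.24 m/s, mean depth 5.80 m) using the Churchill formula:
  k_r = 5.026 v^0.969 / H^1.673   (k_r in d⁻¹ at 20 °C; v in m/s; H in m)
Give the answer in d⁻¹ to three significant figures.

k_r = 5.026 × 1.24^0.969 / 5.80^1.673 = 5.026 × 1.232 / 18.93 = 0.3270 d⁻¹.

k_r ≈ 0.327 d⁻¹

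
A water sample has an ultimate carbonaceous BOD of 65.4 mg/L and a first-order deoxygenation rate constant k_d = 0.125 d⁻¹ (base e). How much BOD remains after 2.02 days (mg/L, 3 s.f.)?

L_t = L₀ e^(−k_d t) = 65.4 × e^(−0.125×2.02) = 65.4 × 0.7769 = 50.81 mg/L.

L ≈ 50.8 mg/L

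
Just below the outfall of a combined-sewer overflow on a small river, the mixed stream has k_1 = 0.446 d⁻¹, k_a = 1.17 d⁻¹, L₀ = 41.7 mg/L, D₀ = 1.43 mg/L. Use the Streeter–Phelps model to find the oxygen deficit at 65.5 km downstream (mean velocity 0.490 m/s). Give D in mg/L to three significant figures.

Travel time t = x/v = 65.5 km / (0.490 m/s) = 65500 m / 0.490 m/s = 133700 s = 1.547 d.
k_1 L₀/(k_a−k_1) = 0.446×41.7/(1.17−0.446) = 18.60/0.7240 = 25.69 mg/L.
e^(−k_1 t) = e^(−0.446×1.547) = 0.5016; e^(−k_a t) = e^(−1.17×1.547) = 0.1636.
D = 25.69 × (0.5016 − 0.1636) + 1.43 × 0.1636 = 8.681 + 0.2340 = 8.915 mg/L.

D ≈ 8.91 mg/L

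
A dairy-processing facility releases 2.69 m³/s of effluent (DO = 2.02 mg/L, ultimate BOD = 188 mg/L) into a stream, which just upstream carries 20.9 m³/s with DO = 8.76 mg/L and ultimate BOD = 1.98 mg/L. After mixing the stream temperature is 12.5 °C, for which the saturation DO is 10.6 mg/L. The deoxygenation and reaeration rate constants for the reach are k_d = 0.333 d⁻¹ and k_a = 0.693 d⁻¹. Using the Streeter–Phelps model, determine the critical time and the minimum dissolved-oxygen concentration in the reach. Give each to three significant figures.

Mixed DO = (20.9×8.76 + 2.69×2.02)/(20.9+2.69) = 188.5/23.59 = 7.991 mg/L.
Mixed L₀ = (20.9×1.98 + 2.69×188)/(23.59) = 547.1/23.59 = 23.19 mg/L.
Initial deficit D₀ = C_s − DO₀ = 10.6 − 7.991 = 2.609 mg/L.
t_c = (1/0.3600) ln[(0.693/0.333)(1 − 2.609×0.3600/(0.333×23.19))] = 2.778 × ln(1.828) = 1.676 d.
D_c = (0.333/0.693) × 23.19 × e^(−0.333×1.676) = 0.4805 × 23.19 × 0.5724 = 6.378 mg/L.
Minimum DO = 10.6 − 6.378 = 4.222 mg/L.

t_c ≈ 1.68 d; minimum DO ≈ 4.22 mg/L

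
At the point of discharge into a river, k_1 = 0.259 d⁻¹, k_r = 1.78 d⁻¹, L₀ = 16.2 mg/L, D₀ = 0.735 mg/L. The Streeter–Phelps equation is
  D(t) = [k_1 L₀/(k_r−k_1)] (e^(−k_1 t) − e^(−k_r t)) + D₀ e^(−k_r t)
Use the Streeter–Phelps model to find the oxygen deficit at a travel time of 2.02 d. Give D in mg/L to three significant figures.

D ≈ 1.58 mg/L

k_1 L₀/(k_r−k_1) = 0.259×16.2/(1.78−0.259) = 4.196/1.521 = 2.759 mg/L.
e^(−k_1 t) = e^(−0.259×2.020) = 0.5926; e^(−k_r t) = e^(−1.78×2.020) = 0.02744.
D = 2.759 × (0.5926 − 0.02744) + 0.735 × 0.02744 = 1.559 + 0.02017 = 1.579 mg/L.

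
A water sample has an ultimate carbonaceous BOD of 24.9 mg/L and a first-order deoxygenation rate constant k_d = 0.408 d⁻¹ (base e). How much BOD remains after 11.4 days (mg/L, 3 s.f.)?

L_t = L₀ e^(−k_d t) = 24.9 × e^(−0.408×11.4) = 24.9 × 0.009550 = 0.2378 mg/L.

L ≈ 0.238 mg/L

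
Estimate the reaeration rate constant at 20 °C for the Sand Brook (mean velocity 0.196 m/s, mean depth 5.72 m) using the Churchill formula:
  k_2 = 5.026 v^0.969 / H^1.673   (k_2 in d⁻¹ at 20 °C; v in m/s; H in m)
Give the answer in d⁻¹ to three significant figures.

k_2 = 5.026 × 0.196^0.969 / 5.72^1.673 = 5.026 × 0.2062 / 18.50 = 0.05601 d⁻¹.

k_2 ≈ 0.0560 d⁻¹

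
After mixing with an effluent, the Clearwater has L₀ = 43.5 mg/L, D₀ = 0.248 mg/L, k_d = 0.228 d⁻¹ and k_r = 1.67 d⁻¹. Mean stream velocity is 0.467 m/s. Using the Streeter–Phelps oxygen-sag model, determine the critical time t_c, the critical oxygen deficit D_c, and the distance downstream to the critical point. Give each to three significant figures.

t_c = [1/(k_r−k_d)] ln[(k_r/k_d)(1 − D₀(k_r−k_d)/(k_d L₀))]
= [1/(1.67−0.228)] ln[(1.67/0.228)(1 − 0.248×1.442/(0.228×43.5))]
= (1/1.442) ln[7.325 × 0.9639] = 0.6935 × ln(7.060) = 0.6935 × 1.955 = 1.355 d.
L(t_c) = L₀ e^(−k_d t_c) = 43.5 × 0.7342 = 31.94 mg/L, and at the critical point k_r D_c = k_d L, so D_c = (0.228/1.67) × 31.94 = 4.360 mg/L.
x_c = v t_c = 0.467 m/s × 1.355 d × 86400 s/d = 54690 m ≈ 54.7 km.

t_c ≈ 1.36 d; D_c ≈ 4.36 mg/L; x_c ≈ 54.7 km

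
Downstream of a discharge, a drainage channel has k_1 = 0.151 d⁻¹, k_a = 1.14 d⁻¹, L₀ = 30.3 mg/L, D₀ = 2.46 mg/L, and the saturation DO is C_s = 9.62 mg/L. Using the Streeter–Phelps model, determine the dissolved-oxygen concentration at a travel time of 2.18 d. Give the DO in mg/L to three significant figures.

DO ≈ 6.47 mg/L

k_1 L₀/(k_a−k_1) = 0.151×30.3/(1.14−0.151) = 4.575/0.9890 = 4.626 mg/L.
e^(−k_1 t) = e^(−0.151×2.180) = 0.7195; e^(−k_a t) = e^(−1.14×2.180) = 0.08331.
D = 4.626 × (0.7195 − 0.08331) + 2.46 × 0.08331 = 2.943 + 0.2049 = 3.148 mg/L.
DO = C_s − D = 9.62 − 3.148 = 6.472 mg/L.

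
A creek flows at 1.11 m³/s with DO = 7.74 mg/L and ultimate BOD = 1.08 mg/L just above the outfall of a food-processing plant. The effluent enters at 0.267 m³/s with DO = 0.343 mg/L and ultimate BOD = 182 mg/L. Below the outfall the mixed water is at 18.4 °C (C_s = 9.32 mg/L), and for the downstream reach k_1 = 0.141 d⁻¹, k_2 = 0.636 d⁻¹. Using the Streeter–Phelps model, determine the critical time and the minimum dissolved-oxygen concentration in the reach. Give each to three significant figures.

Mixed DO = (1.11×7.74 + 0.267×0.343)/(1.11+0.267) = 8.683/1.377 = 6.306 mg/L.
Mixed L₀ = (1.11×1.08 + 0.267×182)/(1.377) = 49.79/1.377 = 36.16 mg/L.
Initial deficit D₀ = C_s − DO₀ = 9.32 − 6.306 = 3.014 mg/L.
t_c = (1/0.4950) ln[(0.636/0.141)(1 − 3.014×0.4950/(0.141×36.16))] = 2.020 × ln(3.191) = 2.344 d.
D_c = (0.141/0.636) × 36.16 × e^(−0.141×2.344) = 0.2217 × 36.16 × 0.7186 = 5.761 mg/L.
Minimum DO = 9.32 − 5.761 = 3.559 mg/L.

t_c ≈ 2.34 d; minimum DO ≈ 3.56 mg/L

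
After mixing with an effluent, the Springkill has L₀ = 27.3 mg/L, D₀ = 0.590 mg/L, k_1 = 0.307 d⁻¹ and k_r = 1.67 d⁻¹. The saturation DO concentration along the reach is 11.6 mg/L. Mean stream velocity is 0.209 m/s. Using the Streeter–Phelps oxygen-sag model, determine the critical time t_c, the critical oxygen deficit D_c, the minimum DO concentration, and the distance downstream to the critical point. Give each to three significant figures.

t_c ≈ 1.17 d; D_c ≈ 3.51 mg/L; min DO ≈ 8.09 mg/L; x_c ≈ 21.1 km

At the critical point dD/dt = 0, so k_1 L₀ e^(−k_1 t) = k_r D. Substituting D(t) from the Streeter–Phelps equation and solving for t gives
t_c = ln[(k_r/k_1)(1 − D₀(k_r−k_1)/(k_1 L₀))] / (k_r−k_1).
Here k_r−k_1 = 1.363 d⁻¹ and 1 − D₀(k_r−k_1)/(k_1 L₀) = 1 − 0.590×1.363/(0.307×27.3) = 0.9040, so
t_c = ln(5.440 × 0.9040) / 1.363 = 1.593 / 1.363 = 1.169 d.
D_c = (k_1/k_r) L₀ e^(−k_1 t_c) = (0.307/1.67) × 27.3 × e^(−0.307×1.169) = 0.1838 × 27.3 × 0.6985 = 3.506 mg/L.
Minimum DO = C_s − D_c = 11.6 − 3.506 = 8.094 mg/L.
x_c = v t_c = 0.209 m/s × 1.169 d × 86400 s/d = 21100 m ≈ 21.1 km.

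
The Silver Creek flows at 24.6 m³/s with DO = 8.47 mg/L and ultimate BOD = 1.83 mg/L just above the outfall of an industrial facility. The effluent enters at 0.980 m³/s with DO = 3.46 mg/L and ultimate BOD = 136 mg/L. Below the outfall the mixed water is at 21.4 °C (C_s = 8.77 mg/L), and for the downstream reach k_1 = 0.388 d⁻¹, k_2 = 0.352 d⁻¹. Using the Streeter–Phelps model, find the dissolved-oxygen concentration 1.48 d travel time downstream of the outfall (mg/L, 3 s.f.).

Mixed DO = (24.6×8.47 + 0.980×3.46)/(24.6+0.980) = 211.8/25.58 = 8.278 mg/L.
Mixed L₀ = (24.6×1.83 + 0.980×136)/(25.58) = 178.3/25.58 = 6.970 mg/L.
Initial deficit D₀ = C_s − DO₀ = 8.77 − 8.278 = 0.4919 mg/L.
D(1.48) = [0.388×6.970/(0.352−0.388)](e^(−0.388×1.48) − e^(−0.352×1.48)) + 0.4919 e^(−0.352×1.48)
= -75.12 × (0.5631 − 0.5940) + 0.4919 × 0.5940 = 2.607 mg/L.
DO = 8.77 − 2.607 = 6.163 mg/L.

DO ≈ 6.16 mg/L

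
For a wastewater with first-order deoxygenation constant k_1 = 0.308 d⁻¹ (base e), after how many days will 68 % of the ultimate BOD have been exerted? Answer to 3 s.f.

y/L₀ = 1 − e^(−k_1 t) = 0.68 ⇒ e^(−k_1 t) = 0.320
t = −ln(0.320) / 0.308 = 1.139 / 0.308 = 3.699 d.

t ≈ 3.70 d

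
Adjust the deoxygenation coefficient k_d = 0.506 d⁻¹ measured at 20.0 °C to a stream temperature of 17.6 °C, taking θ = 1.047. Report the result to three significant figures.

k_d ≈ 0.453 d⁻¹

k_d(T₂) = k_d(T₁) · θ^(T₂−T₁) = 0.506 × 1.047^(17.6−20.0)
= 0.506 × 1.047^-2.40 = 0.506 × 0.8956 = 0.4532 d⁻¹.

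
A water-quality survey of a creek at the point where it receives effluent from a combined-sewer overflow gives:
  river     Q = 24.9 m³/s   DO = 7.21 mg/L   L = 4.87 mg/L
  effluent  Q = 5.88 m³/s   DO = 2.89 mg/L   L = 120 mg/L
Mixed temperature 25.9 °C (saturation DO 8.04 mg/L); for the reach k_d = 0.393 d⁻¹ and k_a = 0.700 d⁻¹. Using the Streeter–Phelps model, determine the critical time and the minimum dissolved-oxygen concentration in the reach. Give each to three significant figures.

Mixed DO = (24.9×7.21 + 5.88×2.89)/(24.9+5.88) = 196.5/30.78 = 6.385 mg/L.
Mixed L₀ = (24.9×4.87 + 5.88×120)/(30.78) = 826.9/30.78 = 26.86 mg/L.
Initial deficit D₀ = C_s − DO₀ = 8.04 − 6.385 = 1.655 mg/L.
t_c = (1/0.3070) ln[(0.700/0.393)(1 − 1.655×0.3070/(0.393×26.86))] = 3.257 × ln(1.695) = 1.720 d.
D_c = (0.393/0.700) × 26.86 × e^(−0.393×1.720) = 0.5614 × 26.86 × 0.5087 = 7.673 mg/L.
Minimum DO = 8.04 − 7.673 = 0.3673 mg/L.

t_c ≈ 1.72 d; minimum DO ≈ 0.367 mg/L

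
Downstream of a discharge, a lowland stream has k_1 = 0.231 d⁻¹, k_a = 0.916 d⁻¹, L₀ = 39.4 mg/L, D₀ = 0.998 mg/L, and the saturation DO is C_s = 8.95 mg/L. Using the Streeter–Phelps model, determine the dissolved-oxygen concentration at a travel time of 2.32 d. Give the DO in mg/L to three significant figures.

k_1 L₀/(k_a−k_1) = 0.231×39.4/(0.916−0.231) = 9.101/0.6850 = 13.29 mg/L.
e^(−k_1 t) = e^(−0.231×2.320) = 0.5851; e^(−k_a t) = e^(−0.916×2.320) = 0.1194.
D = 13.29 × (0.5851 − 0.1194) + 0.998 × 0.1194 = 6.188 + 0.1192 = 6.307 mg/L.
DO = C_s − D = 8.95 − 6.307 = 2.643 mg/L.

DO ≈ 2.64 mg/L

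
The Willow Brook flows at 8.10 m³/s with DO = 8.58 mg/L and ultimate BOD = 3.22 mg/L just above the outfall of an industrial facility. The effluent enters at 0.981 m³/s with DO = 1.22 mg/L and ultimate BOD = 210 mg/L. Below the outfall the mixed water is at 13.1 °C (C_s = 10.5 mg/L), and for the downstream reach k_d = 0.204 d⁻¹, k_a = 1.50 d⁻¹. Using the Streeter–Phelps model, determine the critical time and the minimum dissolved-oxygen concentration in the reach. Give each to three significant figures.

t_c ≈ 0.672 d; minimum DO ≈ 7.47 mg/L

Mixed DO = (8.10×8.58 + 0.981×1.22)/(8.10+0.981) = 70.69/9.081 = 7.785 mg/L.
Mixed L₀ = (8.10×3.22 + 0.981×210)/(9.081) = 232.1/9.081 = 25.56 mg/L.
Initial deficit D₀ = C_s − DO₀ = 10.5 − 7.785 = 2.715 mg/L.
t_c = (1/1.296) ln[(1.50/0.204)(1 − 2.715×1.296/(0.204×25.56))] = 0.7716 × ln(2.391) = 0.6725 d.
D_c = (0.204/1.50) × 25.56 × e^(−0.204×0.6725) = 0.1360 × 25.56 × 0.8718 = 3.030 mg/L.
Minimum DO = 10.5 − 3.030 = 7.470 mg/L.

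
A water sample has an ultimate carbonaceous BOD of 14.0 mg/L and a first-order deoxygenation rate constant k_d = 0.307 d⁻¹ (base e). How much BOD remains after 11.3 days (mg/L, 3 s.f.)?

L ≈ 0.436 mg/L

L_t = L₀ e^(−k_d t) = 14.0 × e^(−0.307×11.3) = 14.0 × 0.03115 = 0.4360 mg/L.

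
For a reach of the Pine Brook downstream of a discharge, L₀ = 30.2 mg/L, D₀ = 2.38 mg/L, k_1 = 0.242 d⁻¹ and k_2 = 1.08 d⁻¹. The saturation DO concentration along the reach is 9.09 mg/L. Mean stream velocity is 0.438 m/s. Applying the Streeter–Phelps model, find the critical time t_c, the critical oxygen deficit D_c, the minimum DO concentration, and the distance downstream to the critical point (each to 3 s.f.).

t_c ≈ 1.40 d; D_c ≈ 4.82 mg/L; min DO ≈ 4.27 mg/L; x_c ≈ 53.2 km

With k_2/k_1 = 4.463 and 1 − D₀(k_2−k_1)/(k_1 L₀) = 0.7271,
t_c = ln(4.463 × 0.7271) / (1.08 − 0.242) = ln(3.245) / 0.8380 = 1.177/0.8380 = 1.405 d.
D_c = (k_1/k_2) L₀ e^(−k_1 t_c) = (0.242/1.08) × 30.2 × e^(−0.242×1.405) = 0.2241 × 30.2 × 0.7118 = 4.817 mg/L.
Minimum DO = C_s − D_c = 9.09 − 4.817 = 4.273 mg/L.
x_c = v t_c = 0.438 m/s × 1.405 d × 86400 s/d = 53160 m ≈ 53.2 km.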